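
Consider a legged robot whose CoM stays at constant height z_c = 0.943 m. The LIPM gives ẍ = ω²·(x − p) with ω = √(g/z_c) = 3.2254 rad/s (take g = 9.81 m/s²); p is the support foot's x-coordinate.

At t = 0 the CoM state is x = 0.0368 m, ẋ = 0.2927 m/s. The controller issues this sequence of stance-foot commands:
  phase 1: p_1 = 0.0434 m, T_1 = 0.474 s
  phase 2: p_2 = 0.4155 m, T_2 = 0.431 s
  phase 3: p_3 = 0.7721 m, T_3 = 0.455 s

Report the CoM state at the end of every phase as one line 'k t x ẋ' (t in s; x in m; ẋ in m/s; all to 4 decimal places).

phase 1: p=0.0434, T=0.474, ωT=1.528840, cosh=2.414804, sinh=2.198017; start (x,ẋ)=(0.036800, 0.292700) → end (x,ẋ)=(0.226929, 0.660023)
phase 2: p=0.4155, T=0.431, ωT=1.390147, cosh=2.132240, sinh=1.883202; start (x,ẋ)=(0.226929, 0.660023) → end (x,ẋ)=(0.398786, 0.261931)
phase 3: p=0.7721, T=0.455, ωT=1.467557, cosh=2.284555, sinh=2.054068; start (x,ẋ)=(0.398786, 0.261931) → end (x,ẋ)=(0.086052, -1.874881)

1 0.4740 0.2269 0.6600
2 0.9050 0.3988 0.2619
3 1.3600 0.0861 -1.8749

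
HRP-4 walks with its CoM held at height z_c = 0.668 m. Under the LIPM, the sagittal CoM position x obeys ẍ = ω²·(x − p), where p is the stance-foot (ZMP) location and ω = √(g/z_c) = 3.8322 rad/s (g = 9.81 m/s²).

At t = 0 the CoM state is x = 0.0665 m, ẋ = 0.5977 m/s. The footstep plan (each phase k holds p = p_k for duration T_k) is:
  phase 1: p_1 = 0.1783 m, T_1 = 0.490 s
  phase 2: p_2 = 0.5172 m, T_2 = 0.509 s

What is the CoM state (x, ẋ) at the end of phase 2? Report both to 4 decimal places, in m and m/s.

phase 1: p=0.1783, T=0.490, ωT=1.877778, cosh=3.345944, sinh=3.193015; start (x,ẋ)=(0.066500, 0.597700) → end (x,ẋ)=(0.302231, 0.631856)
phase 2: p=0.5172, T=0.509, ωT=1.950590, cosh=3.587512, sinh=3.445322; start (x,ẋ)=(0.302231, 0.631856) → end (x,ẋ)=(0.314063, -0.571479)

x = 0.3141, ẋ = -0.5715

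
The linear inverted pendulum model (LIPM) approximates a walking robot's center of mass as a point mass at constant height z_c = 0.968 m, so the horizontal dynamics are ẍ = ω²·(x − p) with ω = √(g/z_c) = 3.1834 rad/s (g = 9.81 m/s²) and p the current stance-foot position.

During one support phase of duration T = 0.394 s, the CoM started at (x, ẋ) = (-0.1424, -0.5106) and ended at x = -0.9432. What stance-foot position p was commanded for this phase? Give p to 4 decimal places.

ωT = 3.1834·0.394 = 1.254260; cosh(ωT) = 1.895265, sinh(ωT) = 1.609978
x(T) = p + (x₀−p)·cosh(ωT) + (ẋ₀/ω)·sinh(ωT) ⇒ p·(1 − cosh) = x(T) − x₀·cosh − (ẋ₀/ω)·sinh
numerator   = -0.9432 − (-0.1424)·1.895265 − (-0.5106/3.1834)·1.609978 = -0.415083
denominator = 1 − 1.895265 = -0.895265
p = -0.415083 / -0.895265 = 0.4636

p = 0.4636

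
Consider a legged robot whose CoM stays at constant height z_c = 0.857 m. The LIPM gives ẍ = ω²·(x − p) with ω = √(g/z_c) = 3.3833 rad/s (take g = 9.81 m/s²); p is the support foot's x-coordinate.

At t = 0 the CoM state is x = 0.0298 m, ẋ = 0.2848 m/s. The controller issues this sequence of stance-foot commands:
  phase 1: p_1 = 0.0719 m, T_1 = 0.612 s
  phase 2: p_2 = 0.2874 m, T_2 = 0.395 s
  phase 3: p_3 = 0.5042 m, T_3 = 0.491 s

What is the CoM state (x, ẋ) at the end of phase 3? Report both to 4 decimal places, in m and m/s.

phase 1: p=0.0719, T=0.612, ωT=2.070580, cosh=4.027765, sinh=3.901653; start (x,ẋ)=(0.029800, 0.284800) → end (x,ẋ)=(0.230765, 0.591368)
phase 2: p=0.2874, T=0.395, ωT=1.336404, cosh=2.034061, sinh=1.771272; start (x,ẋ)=(0.230765, 0.591368) → end (x,ẋ)=(0.481802, 0.863480)
phase 3: p=0.5042, T=0.491, ωT=1.661200, cosh=2.727769, sinh=2.537858; start (x,ẋ)=(0.481802, 0.863480) → end (x,ẋ)=(1.090812, 2.163060)

x = 1.0908, ẋ = 2.1631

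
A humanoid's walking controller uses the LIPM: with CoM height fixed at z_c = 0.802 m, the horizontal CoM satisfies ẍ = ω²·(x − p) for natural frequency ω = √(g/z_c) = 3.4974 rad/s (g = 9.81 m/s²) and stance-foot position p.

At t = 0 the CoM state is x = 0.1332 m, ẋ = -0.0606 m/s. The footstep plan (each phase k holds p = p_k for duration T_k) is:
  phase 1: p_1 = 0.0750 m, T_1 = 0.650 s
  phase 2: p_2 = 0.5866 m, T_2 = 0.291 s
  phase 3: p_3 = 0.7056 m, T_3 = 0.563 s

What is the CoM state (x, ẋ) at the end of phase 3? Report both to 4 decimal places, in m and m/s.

phase 1: p=0.0750, T=0.650, ωT=2.273310, cosh=4.907232, sinh=4.804261; start (x,ẋ)=(0.133200, -0.060600) → end (x,ẋ)=(0.277357, 0.680523)
phase 2: p=0.5866, T=0.291, ωT=1.017743, cosh=1.564177, sinh=1.202767; start (x,ẋ)=(0.277357, 0.680523) → end (x,ẋ)=(0.336923, -0.236392)
phase 3: p=0.7056, T=0.563, ωT=1.969036, cosh=3.651680, sinh=3.512089; start (x,ẋ)=(0.336923, -0.236392) → end (x,ẋ)=(-0.878076, -5.391756)

x = -0.8781, ẋ = -5.3918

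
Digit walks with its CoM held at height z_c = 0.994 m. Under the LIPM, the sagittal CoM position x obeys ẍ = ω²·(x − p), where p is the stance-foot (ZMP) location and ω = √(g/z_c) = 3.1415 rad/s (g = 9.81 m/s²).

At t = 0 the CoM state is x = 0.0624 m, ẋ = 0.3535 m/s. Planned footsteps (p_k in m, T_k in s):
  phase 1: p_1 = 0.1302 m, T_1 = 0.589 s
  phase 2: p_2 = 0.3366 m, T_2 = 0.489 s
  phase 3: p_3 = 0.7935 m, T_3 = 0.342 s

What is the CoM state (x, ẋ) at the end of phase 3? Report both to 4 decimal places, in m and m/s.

phase 1: p=0.1302, T=0.589, ωT=1.850343, cosh=3.259594, sinh=3.102411; start (x,ẋ)=(0.062400, 0.353500) → end (x,ẋ)=(0.258301, 0.491472)
phase 2: p=0.3366, T=0.489, ωT=1.536193, cosh=2.431033, sinh=2.215835; start (x,ẋ)=(0.258301, 0.491472) → end (x,ẋ)=(0.492909, 0.649743)
phase 3: p=0.7935, T=0.342, ωT=1.074393, cosh=1.634860, sinh=1.293355; start (x,ẋ)=(0.492909, 0.649743) → end (x,ẋ)=(0.569575, -0.159084)

x = 0.5696, ẋ = -0.1591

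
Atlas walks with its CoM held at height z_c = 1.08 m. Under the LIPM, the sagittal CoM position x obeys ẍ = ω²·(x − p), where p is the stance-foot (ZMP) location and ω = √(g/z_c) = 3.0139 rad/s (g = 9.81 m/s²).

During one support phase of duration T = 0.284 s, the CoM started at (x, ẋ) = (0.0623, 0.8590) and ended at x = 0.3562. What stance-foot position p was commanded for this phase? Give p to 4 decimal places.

ωT = 3.0139·0.284 = 0.855948; cosh(ωT) = 1.389242, sinh(ωT) = 0.964362
x(T) = p + (x₀−p)·cosh(ωT) + (ẋ₀/ω)·sinh(ωT) ⇒ p·(1 − cosh) = x(T) − x₀·cosh − (ẋ₀/ω)·sinh
numerator   = 0.3562 − (0.0623)·1.389242 − (0.8590/3.0139)·0.964362 = -0.005205
denominator = 1 − 1.389242 = -0.389242
p = -0.005205 / -0.389242 = 0.0134

p = 0.0134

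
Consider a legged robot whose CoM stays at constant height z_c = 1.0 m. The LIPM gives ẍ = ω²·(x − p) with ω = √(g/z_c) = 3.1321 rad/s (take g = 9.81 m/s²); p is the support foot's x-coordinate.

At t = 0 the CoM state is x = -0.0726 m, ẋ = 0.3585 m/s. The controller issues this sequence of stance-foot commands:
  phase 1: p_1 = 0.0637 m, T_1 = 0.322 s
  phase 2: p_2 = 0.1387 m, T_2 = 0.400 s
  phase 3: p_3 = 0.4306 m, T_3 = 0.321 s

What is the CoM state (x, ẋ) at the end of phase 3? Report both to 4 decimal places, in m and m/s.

phase 1: p=0.0637, T=0.322, ωT=1.008536, cosh=1.553169, sinh=1.188416; start (x,ẋ)=(-0.072600, 0.358500) → end (x,ẋ)=(-0.011971, 0.049470)
phase 2: p=0.1387, T=0.400, ωT=1.252840, cosh=1.892981, sinh=1.607289; start (x,ẋ)=(-0.011971, 0.049470) → end (x,ẋ)=(-0.121131, -0.664860)
phase 3: p=0.4306, T=0.321, ωT=1.005404, cosh=1.549454, sinh=1.183557; start (x,ẋ)=(-0.121131, -0.664860) → end (x,ẋ)=(-0.675519, -3.075447)

x = -0.6755, ẋ = -3.0754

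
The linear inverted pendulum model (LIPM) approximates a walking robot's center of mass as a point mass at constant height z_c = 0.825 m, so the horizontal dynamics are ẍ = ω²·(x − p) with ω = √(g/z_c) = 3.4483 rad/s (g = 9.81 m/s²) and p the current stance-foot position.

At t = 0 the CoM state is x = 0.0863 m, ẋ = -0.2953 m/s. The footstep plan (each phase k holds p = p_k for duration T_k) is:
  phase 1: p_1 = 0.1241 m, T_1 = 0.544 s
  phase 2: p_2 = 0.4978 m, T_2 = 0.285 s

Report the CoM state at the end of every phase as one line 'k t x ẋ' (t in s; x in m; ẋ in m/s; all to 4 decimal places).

phase 1: p=0.1241, T=0.544, ωT=1.875875, cosh=3.339875, sinh=3.186654; start (x,ẋ)=(0.086300, -0.295300) → end (x,ẋ)=(-0.275041, -1.401632)
phase 2: p=0.4978, T=0.285, ωT=0.982765, cosh=1.523055, sinh=1.148780; start (x,ẋ)=(-0.275041, -1.401632) → end (x,ẋ)=(-1.146224, -5.196246)

1 0.5440 -0.2750 -1.4016
2 0.8290 -1.1462 -5.1962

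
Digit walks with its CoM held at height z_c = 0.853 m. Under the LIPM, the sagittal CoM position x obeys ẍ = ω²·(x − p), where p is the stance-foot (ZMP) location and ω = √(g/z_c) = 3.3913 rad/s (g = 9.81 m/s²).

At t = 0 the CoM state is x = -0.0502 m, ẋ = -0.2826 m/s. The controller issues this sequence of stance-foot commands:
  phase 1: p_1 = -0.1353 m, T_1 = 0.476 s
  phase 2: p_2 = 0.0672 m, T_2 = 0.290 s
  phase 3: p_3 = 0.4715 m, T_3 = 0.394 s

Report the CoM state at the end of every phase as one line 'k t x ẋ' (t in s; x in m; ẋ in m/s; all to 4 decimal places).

1 0.4760 -0.1141 -0.0418
2 0.7660 -0.2232 -0.7706
3 1.1600 -1.3437 -5.7393

phase 1: p=-0.1353, T=0.476, ωT=1.614259, cosh=2.611600, sinh=2.412562; start (x,ẋ)=(-0.050200, -0.282600) → end (x,ẋ)=(-0.114094, -0.041774)
phase 2: p=0.0672, T=0.290, ωT=0.983477, cosh=1.523873, sinh=1.149864; start (x,ẋ)=(-0.114094, -0.041774) → end (x,ẋ)=(-0.223232, -0.770619)
phase 3: p=0.4715, T=0.394, ωT=1.336172, cosh=2.033651, sinh=1.770802; start (x,ẋ)=(-0.223232, -0.770619) → end (x,ẋ)=(-1.343730, -5.739260)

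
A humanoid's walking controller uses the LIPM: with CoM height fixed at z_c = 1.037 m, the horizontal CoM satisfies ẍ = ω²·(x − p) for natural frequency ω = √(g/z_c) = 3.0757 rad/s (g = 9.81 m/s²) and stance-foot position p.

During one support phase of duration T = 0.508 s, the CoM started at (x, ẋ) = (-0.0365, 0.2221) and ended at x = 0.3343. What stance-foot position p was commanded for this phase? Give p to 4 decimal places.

p = -0.1748

ωT = 3.0757·0.508 = 1.562456; cosh(ωT) = 2.490071, sinh(ωT) = 2.280450
x(T) = p + (x₀−p)·cosh(ωT) + (ẋ₀/ω)·sinh(ωT) ⇒ p·(1 − cosh) = x(T) − x₀·cosh − (ẋ₀/ω)·sinh
numerator   = 0.3343 − (-0.0365)·2.490071 − (0.2221/3.0757)·2.280450 = 0.260514
denominator = 1 − 2.490071 = -1.490071
p = 0.260514 / -1.490071 = -0.1748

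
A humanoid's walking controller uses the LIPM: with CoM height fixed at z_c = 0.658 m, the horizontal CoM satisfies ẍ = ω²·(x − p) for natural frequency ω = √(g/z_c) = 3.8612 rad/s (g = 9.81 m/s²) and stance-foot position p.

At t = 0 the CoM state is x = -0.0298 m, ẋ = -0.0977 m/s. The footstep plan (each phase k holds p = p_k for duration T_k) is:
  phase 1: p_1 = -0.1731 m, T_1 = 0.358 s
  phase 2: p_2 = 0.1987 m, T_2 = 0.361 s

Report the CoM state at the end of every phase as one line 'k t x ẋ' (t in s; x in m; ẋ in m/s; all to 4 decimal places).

1 0.3580 0.0831 0.8259
2 0.7190 0.3559 0.9228

phase 1: p=-0.1731, T=0.358, ωT=1.382310, cosh=2.117545, sinh=1.866547; start (x,ẋ)=(-0.029800, -0.097700) → end (x,ẋ)=(0.083115, 0.825895)
phase 2: p=0.1987, T=0.361, ωT=1.393893, cosh=2.139309, sinh=1.891202; start (x,ẋ)=(0.083115, 0.825895) → end (x,ẋ)=(0.355948, 0.922807)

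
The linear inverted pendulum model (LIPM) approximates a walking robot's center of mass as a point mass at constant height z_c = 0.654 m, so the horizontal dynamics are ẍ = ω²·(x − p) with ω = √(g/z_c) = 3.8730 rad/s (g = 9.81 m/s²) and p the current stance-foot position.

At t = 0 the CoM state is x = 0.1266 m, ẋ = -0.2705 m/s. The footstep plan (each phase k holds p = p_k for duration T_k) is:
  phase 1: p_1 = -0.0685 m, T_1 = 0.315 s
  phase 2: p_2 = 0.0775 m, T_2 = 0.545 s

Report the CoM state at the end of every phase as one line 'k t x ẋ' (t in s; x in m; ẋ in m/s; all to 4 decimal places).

1 0.3150 0.1827 0.6701
2 0.8600 1.2219 4.4641

phase 1: p=-0.0685, T=0.315, ωT=1.219995, cosh=1.841201, sinh=1.545970; start (x,ẋ)=(0.126600, -0.270500) → end (x,ẋ)=(0.182744, 0.670124)
phase 2: p=0.0775, T=0.545, ωT=2.110785, cosh=4.187931, sinh=4.066788; start (x,ẋ)=(0.182744, 0.670124) → end (x,ẋ)=(1.221909, 4.464097)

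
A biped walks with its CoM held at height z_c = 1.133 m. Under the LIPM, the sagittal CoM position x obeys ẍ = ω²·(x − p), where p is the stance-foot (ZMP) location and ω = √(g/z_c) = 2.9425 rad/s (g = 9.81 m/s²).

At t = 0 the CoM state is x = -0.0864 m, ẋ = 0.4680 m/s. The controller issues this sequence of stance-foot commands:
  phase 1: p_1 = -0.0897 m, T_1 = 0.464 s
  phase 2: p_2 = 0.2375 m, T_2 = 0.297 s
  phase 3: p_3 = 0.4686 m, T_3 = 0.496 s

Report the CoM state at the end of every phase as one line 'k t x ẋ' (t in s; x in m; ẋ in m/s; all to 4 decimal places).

1 0.4640 0.2084 0.9941
2 0.7610 0.5308 1.3137
3 1.2570 1.5185 3.3522

phase 1: p=-0.0897, T=0.464, ωT=1.365320, cosh=2.086138, sinh=1.830839; start (x,ẋ)=(-0.086400, 0.468000) → end (x,ẋ)=(0.208376, 0.994090)
phase 2: p=0.2375, T=0.297, ωT=0.873922, cosh=1.406802, sinh=0.989490; start (x,ẋ)=(0.208376, 0.994090) → end (x,ẋ)=(0.530817, 1.313692)
phase 3: p=0.4686, T=0.496, ωT=1.459480, cosh=2.268039, sinh=2.035682; start (x,ẋ)=(0.530817, 1.313692) → end (x,ẋ)=(1.518549, 3.352183)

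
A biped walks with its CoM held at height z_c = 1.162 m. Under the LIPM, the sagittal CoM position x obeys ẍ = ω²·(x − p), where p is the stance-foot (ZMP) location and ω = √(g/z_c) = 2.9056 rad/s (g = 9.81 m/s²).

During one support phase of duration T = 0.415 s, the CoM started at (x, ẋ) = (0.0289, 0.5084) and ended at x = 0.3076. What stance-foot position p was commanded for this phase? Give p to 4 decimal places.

p = 0.0134

ωT = 2.9056·0.415 = 1.205824; cosh(ωT) = 1.819477, sinh(ωT) = 1.520032
x(T) = p + (x₀−p)·cosh(ωT) + (ẋ₀/ω)·sinh(ωT) ⇒ p·(1 − cosh) = x(T) − x₀·cosh − (ẋ₀/ω)·sinh
numerator   = 0.3076 − (0.0289)·1.819477 − (0.5084/2.9056)·1.520032 = -0.010947
denominator = 1 − 1.819477 = -0.819477
p = -0.010947 / -0.819477 = 0.0134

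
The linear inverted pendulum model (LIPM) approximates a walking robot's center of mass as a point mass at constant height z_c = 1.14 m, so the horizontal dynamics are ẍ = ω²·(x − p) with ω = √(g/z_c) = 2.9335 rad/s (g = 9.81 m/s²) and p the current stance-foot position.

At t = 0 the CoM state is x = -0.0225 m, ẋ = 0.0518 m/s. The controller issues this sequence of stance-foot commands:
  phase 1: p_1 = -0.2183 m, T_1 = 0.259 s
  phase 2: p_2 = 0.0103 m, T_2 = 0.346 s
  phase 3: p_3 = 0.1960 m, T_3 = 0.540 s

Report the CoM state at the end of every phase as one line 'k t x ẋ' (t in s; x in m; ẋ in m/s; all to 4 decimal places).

1 0.2590 0.0515 0.5471
2 0.6050 0.2982 0.9989
3 1.1450 1.2506 3.2370

phase 1: p=-0.2183, T=0.259, ωT=0.759777, cosh=1.302785, sinh=0.835014; start (x,ẋ)=(-0.022500, 0.051800) → end (x,ẋ)=(0.051530, 0.547099)
phase 2: p=0.0103, T=0.346, ωT=1.014991, cosh=1.560872, sinh=1.198466; start (x,ẋ)=(0.051530, 0.547099) → end (x,ẋ)=(0.298169, 0.998904)
phase 3: p=0.1960, T=0.540, ωT=1.584090, cosh=2.539994, sinh=2.334859; start (x,ẋ)=(0.298169, 0.998904) → end (x,ẋ)=(1.250566, 3.236997)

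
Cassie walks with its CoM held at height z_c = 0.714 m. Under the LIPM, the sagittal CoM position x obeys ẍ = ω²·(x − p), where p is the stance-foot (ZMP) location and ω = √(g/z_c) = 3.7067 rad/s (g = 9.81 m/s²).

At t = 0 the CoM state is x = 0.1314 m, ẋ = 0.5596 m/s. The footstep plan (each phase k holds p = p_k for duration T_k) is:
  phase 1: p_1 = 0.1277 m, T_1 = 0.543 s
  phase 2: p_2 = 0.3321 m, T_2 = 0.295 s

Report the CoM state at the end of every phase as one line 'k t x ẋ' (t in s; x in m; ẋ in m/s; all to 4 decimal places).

1 0.5430 0.6966 2.1818
2 0.8380 1.7169 5.4114

phase 1: p=0.1277, T=0.543, ωT=2.012738, cosh=3.808701, sinh=3.675079; start (x,ẋ)=(0.131400, 0.559600) → end (x,ẋ)=(0.696618, 2.181752)
phase 2: p=0.3321, T=0.295, ωT=1.093476, cosh=1.659841, sinh=1.324791; start (x,ẋ)=(0.696618, 2.181752) → end (x,ẋ)=(1.716911, 5.411367)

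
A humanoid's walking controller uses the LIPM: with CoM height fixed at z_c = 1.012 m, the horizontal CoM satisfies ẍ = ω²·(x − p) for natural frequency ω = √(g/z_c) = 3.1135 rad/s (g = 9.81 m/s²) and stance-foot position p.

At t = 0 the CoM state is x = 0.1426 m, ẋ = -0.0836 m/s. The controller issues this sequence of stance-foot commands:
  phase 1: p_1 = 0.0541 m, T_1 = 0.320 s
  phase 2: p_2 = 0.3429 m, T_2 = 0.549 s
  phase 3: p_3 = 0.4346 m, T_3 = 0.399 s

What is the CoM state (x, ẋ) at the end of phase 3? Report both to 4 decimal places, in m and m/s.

x = -0.9096, ẋ = -4.0628

phase 1: p=0.0541, T=0.320, ωT=0.996320, cosh=1.538766, sinh=1.169531; start (x,ẋ)=(0.142600, -0.083600) → end (x,ẋ)=(0.158878, 0.193617)
phase 2: p=0.3429, T=0.549, ωT=1.709312, cosh=2.853073, sinh=2.672083; start (x,ẋ)=(0.158878, 0.193617) → end (x,ẋ)=(-0.015961, -0.978573)
phase 3: p=0.4346, T=0.399, ωT=1.242287, cosh=1.876124, sinh=1.587400; start (x,ẋ)=(-0.015961, -0.978573) → end (x,ẋ)=(-0.909628, -4.062764)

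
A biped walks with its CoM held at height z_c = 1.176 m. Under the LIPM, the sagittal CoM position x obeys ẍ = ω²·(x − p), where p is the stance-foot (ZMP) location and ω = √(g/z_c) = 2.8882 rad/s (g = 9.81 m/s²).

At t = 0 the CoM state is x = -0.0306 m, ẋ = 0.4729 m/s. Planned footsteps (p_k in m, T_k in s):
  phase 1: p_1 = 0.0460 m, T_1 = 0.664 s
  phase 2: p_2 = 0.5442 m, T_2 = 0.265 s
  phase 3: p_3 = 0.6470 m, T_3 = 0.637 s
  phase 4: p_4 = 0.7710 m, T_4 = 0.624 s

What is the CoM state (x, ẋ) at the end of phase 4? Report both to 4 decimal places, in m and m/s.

x = 2.3086, ẋ = 4.5264

phase 1: p=0.0460, T=0.664, ωT=1.917765, cosh=3.476332, sinh=3.329397; start (x,ẋ)=(-0.030600, 0.472900) → end (x,ẋ)=(0.324852, 0.907375)
phase 2: p=0.5442, T=0.265, ωT=0.765373, cosh=1.307478, sinh=0.842318; start (x,ẋ)=(0.324852, 0.907375) → end (x,ẋ)=(0.522036, 0.652748)
phase 3: p=0.6470, T=0.637, ωT=1.839783, cosh=3.227013, sinh=3.068161; start (x,ẋ)=(0.522036, 0.652748) → end (x,ẋ)=(0.937158, 0.999058)
phase 4: p=0.7710, T=0.624, ωT=1.802237, cosh=3.114062, sinh=2.949132; start (x,ẋ)=(0.937158, 0.999058) → end (x,ẋ)=(2.308561, 4.526409)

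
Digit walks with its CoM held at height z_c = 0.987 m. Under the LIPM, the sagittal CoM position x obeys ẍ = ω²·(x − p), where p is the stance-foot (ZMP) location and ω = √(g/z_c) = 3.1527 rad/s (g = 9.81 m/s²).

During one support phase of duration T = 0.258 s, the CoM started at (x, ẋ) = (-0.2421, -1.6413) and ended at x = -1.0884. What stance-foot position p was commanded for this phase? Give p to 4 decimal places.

p = 0.8298

ωT = 3.1527·0.258 = 0.813397; cosh(ωT) = 1.349453, sinh(ωT) = 0.906103
x(T) = p + (x₀−p)·cosh(ωT) + (ẋ₀/ω)·sinh(ωT) ⇒ p·(1 − cosh) = x(T) − x₀·cosh − (ẋ₀/ω)·sinh
numerator   = -1.0884 − (-0.2421)·1.349453 − (-1.6413/3.1527)·0.906103 = -0.289979
denominator = 1 − 1.349453 = -0.349453
p = -0.289979 / -0.349453 = 0.8298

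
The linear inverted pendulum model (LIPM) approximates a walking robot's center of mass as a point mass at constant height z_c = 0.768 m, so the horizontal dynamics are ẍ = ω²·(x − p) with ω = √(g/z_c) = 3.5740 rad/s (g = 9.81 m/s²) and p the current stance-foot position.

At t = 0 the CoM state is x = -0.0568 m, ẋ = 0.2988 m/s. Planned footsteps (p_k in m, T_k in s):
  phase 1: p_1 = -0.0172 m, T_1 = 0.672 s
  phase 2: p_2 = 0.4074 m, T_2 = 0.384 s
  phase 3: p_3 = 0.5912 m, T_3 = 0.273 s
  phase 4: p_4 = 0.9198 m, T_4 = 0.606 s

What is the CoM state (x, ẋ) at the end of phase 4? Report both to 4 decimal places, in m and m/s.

x = 0.1329, ẋ = -2.6323

phase 1: p=-0.0172, T=0.672, ωT=2.401728, cosh=5.566401, sinh=5.475840; start (x,ẋ)=(-0.056800, 0.298800) → end (x,ẋ)=(0.220172, 0.888243)
phase 2: p=0.4074, T=0.384, ωT=1.372416, cosh=2.099182, sinh=1.845688; start (x,ẋ)=(0.220172, 0.888243) → end (x,ẋ)=(0.473081, 0.629533)
phase 3: p=0.5912, T=0.273, ωT=0.975702, cosh=1.514978, sinh=1.138051; start (x,ẋ)=(0.473081, 0.629533) → end (x,ẋ)=(0.612711, 0.473291)
phase 4: p=0.9198, T=0.606, ωT=2.165844, cosh=4.418307, sinh=4.303654; start (x,ẋ)=(0.612711, 0.473291) → end (x,ẋ)=(0.132901, -2.632278)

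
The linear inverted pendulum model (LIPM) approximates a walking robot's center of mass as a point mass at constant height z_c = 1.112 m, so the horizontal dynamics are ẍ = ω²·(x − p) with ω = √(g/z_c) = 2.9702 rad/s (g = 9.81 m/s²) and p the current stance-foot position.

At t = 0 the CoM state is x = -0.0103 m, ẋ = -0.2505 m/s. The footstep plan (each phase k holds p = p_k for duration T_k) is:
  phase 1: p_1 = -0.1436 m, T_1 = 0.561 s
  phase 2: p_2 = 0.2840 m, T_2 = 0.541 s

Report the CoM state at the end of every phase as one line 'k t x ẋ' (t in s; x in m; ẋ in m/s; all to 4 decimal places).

1 0.5610 0.0065 0.3238
2 1.1020 -0.1748 -1.1327

phase 1: p=-0.1436, T=0.561, ωT=1.666282, cosh=2.740702, sinh=2.551753; start (x,ẋ)=(-0.010300, -0.250500) → end (x,ẋ)=(0.006526, 0.323764)
phase 2: p=0.2840, T=0.541, ωT=1.606878, cosh=2.593865, sinh=2.393353; start (x,ẋ)=(0.006526, 0.323764) → end (x,ẋ)=(-0.174844, -1.132687)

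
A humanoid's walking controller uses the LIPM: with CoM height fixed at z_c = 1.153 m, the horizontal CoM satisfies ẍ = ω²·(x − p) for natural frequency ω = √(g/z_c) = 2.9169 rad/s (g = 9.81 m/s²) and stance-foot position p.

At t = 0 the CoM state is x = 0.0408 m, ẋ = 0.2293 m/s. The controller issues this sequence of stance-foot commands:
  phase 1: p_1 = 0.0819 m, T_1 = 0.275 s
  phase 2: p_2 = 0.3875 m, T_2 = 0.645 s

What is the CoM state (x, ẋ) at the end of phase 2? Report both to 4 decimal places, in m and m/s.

x = -0.3681, ẋ = -2.0444

phase 1: p=0.0819, T=0.275, ωT=0.802148, cosh=1.339345, sinh=0.890980; start (x,ẋ)=(0.040800, 0.229300) → end (x,ẋ)=(0.096894, 0.200297)
phase 2: p=0.3875, T=0.645, ωT=1.881401, cosh=3.357533, sinh=3.205156; start (x,ẋ)=(0.096894, 0.200297) → end (x,ẋ)=(-0.368130, -2.044410)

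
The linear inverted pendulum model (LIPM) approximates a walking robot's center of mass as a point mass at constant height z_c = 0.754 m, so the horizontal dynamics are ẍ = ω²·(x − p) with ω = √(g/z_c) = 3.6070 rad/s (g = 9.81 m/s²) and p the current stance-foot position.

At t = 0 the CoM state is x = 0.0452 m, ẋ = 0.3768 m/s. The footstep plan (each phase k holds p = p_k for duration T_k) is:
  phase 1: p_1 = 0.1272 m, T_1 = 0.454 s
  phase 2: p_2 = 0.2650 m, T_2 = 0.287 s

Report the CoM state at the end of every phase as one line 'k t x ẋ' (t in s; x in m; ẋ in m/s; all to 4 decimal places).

1 0.4540 0.1668 0.2737
2 0.7410 0.2027 -0.0016

phase 1: p=0.1272, T=0.454, ωT=1.637578, cosh=2.668575, sinh=2.474124; start (x,ẋ)=(0.045200, 0.376800) → end (x,ẋ)=(0.166833, 0.273737)
phase 2: p=0.2650, T=0.287, ωT=1.035209, cosh=1.585423, sinh=1.230271; start (x,ẋ)=(0.166833, 0.273737) → end (x,ẋ)=(0.202729, -0.001637)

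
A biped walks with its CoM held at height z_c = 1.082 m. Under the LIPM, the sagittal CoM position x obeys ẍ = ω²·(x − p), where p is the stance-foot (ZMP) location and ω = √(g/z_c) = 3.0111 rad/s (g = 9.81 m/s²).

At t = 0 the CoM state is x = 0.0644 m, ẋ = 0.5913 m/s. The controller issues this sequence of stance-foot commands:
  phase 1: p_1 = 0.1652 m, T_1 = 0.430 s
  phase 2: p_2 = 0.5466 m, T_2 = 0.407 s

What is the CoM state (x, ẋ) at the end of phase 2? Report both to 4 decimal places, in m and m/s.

x = 0.4232, ẋ = 0.0377

phase 1: p=0.1652, T=0.430, ωT=1.294773, cosh=1.962064, sinh=1.688104; start (x,ẋ)=(0.064400, 0.591300) → end (x,ẋ)=(0.298923, 0.647797)
phase 2: p=0.5466, T=0.407, ωT=1.225518, cosh=1.849767, sinh=1.556162; start (x,ẋ)=(0.298923, 0.647797) → end (x,ẋ)=(0.423241, 0.037717)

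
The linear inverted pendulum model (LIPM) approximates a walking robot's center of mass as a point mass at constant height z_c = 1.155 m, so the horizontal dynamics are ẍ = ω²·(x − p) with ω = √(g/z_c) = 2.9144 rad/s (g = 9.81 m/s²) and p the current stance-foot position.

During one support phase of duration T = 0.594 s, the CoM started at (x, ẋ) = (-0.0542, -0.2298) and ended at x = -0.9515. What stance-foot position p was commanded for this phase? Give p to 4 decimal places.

p = 0.3023

ωT = 2.9144·0.594 = 1.731154; cosh(ωT) = 2.912122, sinh(ωT) = 2.735042
x(T) = p + (x₀−p)·cosh(ωT) + (ẋ₀/ω)·sinh(ωT) ⇒ p·(1 − cosh) = x(T) − x₀·cosh − (ẋ₀/ω)·sinh
numerator   = -0.9515 − (-0.0542)·2.912122 − (-0.2298/2.9144)·2.735042 = -0.578005
denominator = 1 − 2.912122 = -1.912122
p = -0.578005 / -1.912122 = 0.3023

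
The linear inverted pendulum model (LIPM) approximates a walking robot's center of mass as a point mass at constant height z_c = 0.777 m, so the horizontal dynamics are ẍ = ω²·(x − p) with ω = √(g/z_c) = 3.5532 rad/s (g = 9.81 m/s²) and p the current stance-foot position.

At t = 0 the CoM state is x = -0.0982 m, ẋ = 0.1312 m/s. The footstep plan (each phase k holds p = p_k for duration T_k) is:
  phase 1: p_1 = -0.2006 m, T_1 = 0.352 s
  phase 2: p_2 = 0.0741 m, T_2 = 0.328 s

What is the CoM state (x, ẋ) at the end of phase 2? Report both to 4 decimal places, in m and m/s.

x = 0.3741, ẋ = 1.3495

phase 1: p=-0.2006, T=0.352, ωT=1.250726, cosh=1.889588, sinh=1.603291; start (x,ẋ)=(-0.098200, 0.131200) → end (x,ẋ)=(0.052094, 0.831268)
phase 2: p=0.0741, T=0.328, ωT=1.165450, cosh=1.759574, sinh=1.447791; start (x,ẋ)=(0.052094, 0.831268) → end (x,ẋ)=(0.374089, 1.349474)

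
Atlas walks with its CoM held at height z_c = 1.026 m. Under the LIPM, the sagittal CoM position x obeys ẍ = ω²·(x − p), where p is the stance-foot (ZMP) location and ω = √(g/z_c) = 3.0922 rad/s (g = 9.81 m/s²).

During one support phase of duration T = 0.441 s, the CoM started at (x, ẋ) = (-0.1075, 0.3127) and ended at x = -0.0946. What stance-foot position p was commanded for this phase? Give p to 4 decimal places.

ωT = 3.0922·0.441 = 1.363660; cosh(ωT) = 2.083102, sinh(ωT) = 1.827379
x(T) = p + (x₀−p)·cosh(ωT) + (ẋ₀/ω)·sinh(ωT) ⇒ p·(1 − cosh) = x(T) − x₀·cosh − (ẋ₀/ω)·sinh
numerator   = -0.0946 − (-0.1075)·2.083102 − (0.3127/3.0922)·1.827379 = -0.055461
denominator = 1 − 2.083102 = -1.083102
p = -0.055461 / -1.083102 = 0.0512

p = 0.0512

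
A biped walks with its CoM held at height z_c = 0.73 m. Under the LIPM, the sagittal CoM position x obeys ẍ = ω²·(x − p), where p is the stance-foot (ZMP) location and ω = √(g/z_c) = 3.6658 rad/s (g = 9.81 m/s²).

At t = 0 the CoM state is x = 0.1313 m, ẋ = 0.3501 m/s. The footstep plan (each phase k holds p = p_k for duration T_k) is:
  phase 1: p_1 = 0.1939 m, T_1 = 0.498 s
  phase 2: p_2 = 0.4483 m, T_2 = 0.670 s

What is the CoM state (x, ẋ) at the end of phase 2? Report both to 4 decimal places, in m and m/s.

phase 1: p=0.1939, T=0.498, ωT=1.825568, cosh=3.183724, sinh=3.022598; start (x,ẋ)=(0.131300, 0.350100) → end (x,ẋ)=(0.283270, 0.420999)
phase 2: p=0.4483, T=0.670, ωT=2.456086, cosh=5.872429, sinh=5.786659; start (x,ẋ)=(0.283270, 0.420999) → end (x,ẋ)=(0.143743, -1.028447)

x = 0.1437, ẋ = -1.0284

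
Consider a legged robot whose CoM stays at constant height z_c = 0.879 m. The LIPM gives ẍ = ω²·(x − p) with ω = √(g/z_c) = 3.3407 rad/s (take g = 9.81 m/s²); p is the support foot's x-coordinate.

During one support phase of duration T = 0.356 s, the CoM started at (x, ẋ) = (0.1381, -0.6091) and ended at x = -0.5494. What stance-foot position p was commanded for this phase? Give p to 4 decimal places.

p = 0.6614

ωT = 3.3407·0.356 = 1.189289; cosh(ωT) = 1.794592, sinh(ωT) = 1.490154
x(T) = p + (x₀−p)·cosh(ωT) + (ẋ₀/ω)·sinh(ωT) ⇒ p·(1 − cosh) = x(T) − x₀·cosh − (ẋ₀/ω)·sinh
numerator   = -0.5494 − (0.1381)·1.794592 − (-0.6091/3.3407)·1.490154 = -0.525538
denominator = 1 − 1.794592 = -0.794592
p = -0.525538 / -0.794592 = 0.6614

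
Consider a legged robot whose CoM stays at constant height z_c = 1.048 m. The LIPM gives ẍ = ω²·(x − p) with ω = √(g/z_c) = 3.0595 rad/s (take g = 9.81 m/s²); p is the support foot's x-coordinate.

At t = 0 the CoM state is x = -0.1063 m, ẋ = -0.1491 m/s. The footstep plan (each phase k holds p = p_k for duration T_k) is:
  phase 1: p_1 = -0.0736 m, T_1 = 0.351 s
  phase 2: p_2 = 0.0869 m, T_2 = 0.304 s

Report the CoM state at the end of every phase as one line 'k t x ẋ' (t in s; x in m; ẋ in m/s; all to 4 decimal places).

1 0.3510 -0.1900 -0.3730
2 0.6550 -0.4491 -1.4529

phase 1: p=-0.0736, T=0.351, ωT=1.073884, cosh=1.634203, sinh=1.292524; start (x,ẋ)=(-0.106300, -0.149100) → end (x,ẋ)=(-0.190028, -0.372971)
phase 2: p=0.0869, T=0.304, ωT=0.930088, cosh=1.464626, sinh=1.070107; start (x,ẋ)=(-0.190028, -0.372971) → end (x,ẋ)=(-0.449147, -1.452921)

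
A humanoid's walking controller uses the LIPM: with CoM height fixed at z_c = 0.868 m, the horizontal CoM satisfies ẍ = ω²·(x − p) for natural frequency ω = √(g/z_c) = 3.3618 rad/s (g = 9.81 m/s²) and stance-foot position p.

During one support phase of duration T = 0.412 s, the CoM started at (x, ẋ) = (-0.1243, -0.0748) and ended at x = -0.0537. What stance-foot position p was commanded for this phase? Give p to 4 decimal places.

p = -0.2243

ωT = 3.3618·0.412 = 1.385062; cosh(ωT) = 2.122690, sinh(ωT) = 1.872382
x(T) = p + (x₀−p)·cosh(ωT) + (ẋ₀/ω)·sinh(ωT) ⇒ p·(1 − cosh) = x(T) − x₀·cosh − (ẋ₀/ω)·sinh
numerator   = -0.0537 − (-0.1243)·2.122690 − (-0.0748/3.3618)·1.872382 = 0.251811
denominator = 1 − 2.122690 = -1.122690
p = 0.251811 / -1.122690 = -0.2243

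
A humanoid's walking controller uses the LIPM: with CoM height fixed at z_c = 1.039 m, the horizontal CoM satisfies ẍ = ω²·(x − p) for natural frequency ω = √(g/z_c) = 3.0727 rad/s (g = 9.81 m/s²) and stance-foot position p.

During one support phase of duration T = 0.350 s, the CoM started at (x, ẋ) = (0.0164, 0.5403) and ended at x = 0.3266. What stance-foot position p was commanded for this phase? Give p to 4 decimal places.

p = -0.1132

ωT = 3.0727·0.350 = 1.075445; cosh(ωT) = 1.636221, sinh(ωT) = 1.295076
x(T) = p + (x₀−p)·cosh(ωT) + (ẋ₀/ω)·sinh(ωT) ⇒ p·(1 − cosh) = x(T) − x₀·cosh − (ẋ₀/ω)·sinh
numerator   = 0.3266 − (0.0164)·1.636221 − (0.5403/3.0727)·1.295076 = 0.072041
denominator = 1 − 1.636221 = -0.636221
p = 0.072041 / -0.636221 = -0.1132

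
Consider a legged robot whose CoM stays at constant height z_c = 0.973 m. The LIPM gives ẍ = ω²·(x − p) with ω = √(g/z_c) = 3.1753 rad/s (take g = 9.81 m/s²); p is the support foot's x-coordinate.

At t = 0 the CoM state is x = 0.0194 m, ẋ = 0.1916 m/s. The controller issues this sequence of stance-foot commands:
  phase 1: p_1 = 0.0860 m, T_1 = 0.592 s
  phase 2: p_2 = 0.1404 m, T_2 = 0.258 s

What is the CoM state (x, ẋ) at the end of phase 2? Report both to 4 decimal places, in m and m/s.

phase 1: p=0.0860, T=0.592, ωT=1.879778, cosh=3.352336, sinh=3.199712; start (x,ẋ)=(0.019400, 0.191600) → end (x,ẋ)=(0.055807, -0.034351)
phase 2: p=0.1404, T=0.258, ωT=0.819227, cosh=1.354759, sinh=0.913987; start (x,ẋ)=(0.055807, -0.034351) → end (x,ẋ)=(0.015910, -0.292041)

x = 0.0159, ẋ = -0.2920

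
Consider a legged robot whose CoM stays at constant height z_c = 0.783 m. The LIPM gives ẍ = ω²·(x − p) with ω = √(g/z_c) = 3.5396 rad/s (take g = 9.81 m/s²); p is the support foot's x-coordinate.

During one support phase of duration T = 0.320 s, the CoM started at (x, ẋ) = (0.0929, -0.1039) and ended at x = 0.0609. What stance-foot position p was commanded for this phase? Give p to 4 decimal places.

p = 0.0805

ωT = 3.5396·0.320 = 1.132672; cosh(ωT) = 1.713055, sinh(ωT) = 1.390884
x(T) = p + (x₀−p)·cosh(ωT) + (ẋ₀/ω)·sinh(ωT) ⇒ p·(1 − cosh) = x(T) − x₀·cosh − (ẋ₀/ω)·sinh
numerator   = 0.0609 − (0.0929)·1.713055 − (-0.1039/3.5396)·1.390884 = -0.057415
denominator = 1 − 1.713055 = -0.713055
p = -0.057415 / -0.713055 = 0.0805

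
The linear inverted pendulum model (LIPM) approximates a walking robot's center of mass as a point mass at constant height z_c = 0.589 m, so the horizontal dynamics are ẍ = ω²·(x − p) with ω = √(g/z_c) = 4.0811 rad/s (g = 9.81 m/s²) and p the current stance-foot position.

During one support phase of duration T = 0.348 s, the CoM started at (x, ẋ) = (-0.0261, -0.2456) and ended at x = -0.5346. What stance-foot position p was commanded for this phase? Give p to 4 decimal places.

ωT = 4.0811·0.348 = 1.420223; cosh(ωT) = 2.189851, sinh(ωT) = 1.948191
x(T) = p + (x₀−p)·cosh(ωT) + (ẋ₀/ω)·sinh(ωT) ⇒ p·(1 − cosh) = x(T) − x₀·cosh − (ẋ₀/ω)·sinh
numerator   = -0.5346 − (-0.0261)·2.189851 − (-0.2456/4.0811)·1.948191 = -0.360203
denominator = 1 − 2.189851 = -1.189851
p = -0.360203 / -1.189851 = 0.3027

p = 0.3027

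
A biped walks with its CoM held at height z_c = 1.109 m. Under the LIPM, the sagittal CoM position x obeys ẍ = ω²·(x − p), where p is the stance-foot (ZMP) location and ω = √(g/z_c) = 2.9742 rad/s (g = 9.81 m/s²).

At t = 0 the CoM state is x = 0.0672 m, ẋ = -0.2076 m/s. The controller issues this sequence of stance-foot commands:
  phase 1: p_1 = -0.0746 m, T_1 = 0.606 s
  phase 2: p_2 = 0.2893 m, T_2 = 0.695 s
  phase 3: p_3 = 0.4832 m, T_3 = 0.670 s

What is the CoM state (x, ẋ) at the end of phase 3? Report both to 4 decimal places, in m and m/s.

phase 1: p=-0.0746, T=0.606, ωT=1.802365, cosh=3.114441, sinh=2.949532; start (x,ẋ)=(0.067200, -0.207600) → end (x,ẋ)=(0.161150, 0.597382)
phase 2: p=0.2893, T=0.695, ωT=2.067069, cosh=4.014093, sinh=3.887537; start (x,ẋ)=(0.161150, 0.597382) → end (x,ẋ)=(0.555723, 0.916233)
phase 3: p=0.4832, T=0.670, ωT=1.992714, cosh=3.735870, sinh=3.599545; start (x,ẋ)=(0.555723, 0.916233) → end (x,ẋ)=(1.863012, 4.199336)

x = 1.8630, ẋ = 4.1993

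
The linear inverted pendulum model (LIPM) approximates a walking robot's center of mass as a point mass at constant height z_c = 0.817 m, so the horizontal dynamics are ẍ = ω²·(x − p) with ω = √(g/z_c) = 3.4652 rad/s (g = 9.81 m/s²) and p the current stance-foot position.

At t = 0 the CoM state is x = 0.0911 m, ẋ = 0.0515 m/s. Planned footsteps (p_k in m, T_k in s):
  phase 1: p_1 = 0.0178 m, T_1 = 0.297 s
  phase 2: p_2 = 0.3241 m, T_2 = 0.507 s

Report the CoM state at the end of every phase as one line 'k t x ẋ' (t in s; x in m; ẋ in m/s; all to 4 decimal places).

phase 1: p=0.0178, T=0.297, ωT=1.029164, cosh=1.578016, sinh=1.220710; start (x,ẋ)=(0.091100, 0.051500) → end (x,ẋ)=(0.151611, 0.391327)
phase 2: p=0.3241, T=0.507, ωT=1.756856, cosh=2.983390, sinh=2.810804; start (x,ẋ)=(0.151611, 0.391327) → end (x,ẋ)=(0.126923, -0.512562)

1 0.2970 0.1516 0.3913
2 0.8040 0.1269 -0.5126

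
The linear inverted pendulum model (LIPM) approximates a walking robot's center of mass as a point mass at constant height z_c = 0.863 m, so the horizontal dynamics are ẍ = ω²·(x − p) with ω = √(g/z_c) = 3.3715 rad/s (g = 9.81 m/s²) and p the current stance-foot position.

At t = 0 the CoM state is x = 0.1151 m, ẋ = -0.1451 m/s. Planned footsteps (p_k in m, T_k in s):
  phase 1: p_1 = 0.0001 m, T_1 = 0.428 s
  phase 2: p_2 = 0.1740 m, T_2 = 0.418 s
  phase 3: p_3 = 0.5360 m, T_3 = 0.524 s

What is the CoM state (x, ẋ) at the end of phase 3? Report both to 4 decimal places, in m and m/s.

x = 1.0088, ẋ = 1.8218

phase 1: p=0.0001, T=0.428, ωT=1.443002, cosh=2.234801, sinh=1.998584; start (x,ẋ)=(0.115100, -0.145100) → end (x,ẋ)=(0.171089, 0.450626)
phase 2: p=0.1740, T=0.418, ωT=1.409287, cosh=2.168677, sinh=1.924359; start (x,ẋ)=(0.171089, 0.450626) → end (x,ẋ)=(0.424891, 0.958374)
phase 3: p=0.5360, T=0.524, ωT=1.766666, cosh=3.011107, sinh=2.840205; start (x,ẋ)=(0.424891, 0.958374) → end (x,ẋ)=(1.008789, 1.821818)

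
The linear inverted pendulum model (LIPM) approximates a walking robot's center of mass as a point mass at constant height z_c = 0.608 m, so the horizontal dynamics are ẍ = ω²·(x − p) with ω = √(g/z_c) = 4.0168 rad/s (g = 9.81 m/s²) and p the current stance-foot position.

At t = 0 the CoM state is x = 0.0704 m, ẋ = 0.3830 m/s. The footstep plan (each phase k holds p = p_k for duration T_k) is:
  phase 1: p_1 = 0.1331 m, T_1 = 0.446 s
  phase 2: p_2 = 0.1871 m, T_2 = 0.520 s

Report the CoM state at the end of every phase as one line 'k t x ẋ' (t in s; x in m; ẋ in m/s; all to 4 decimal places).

phase 1: p=0.1331, T=0.446, ωT=1.791493, cosh=3.082556, sinh=2.915845; start (x,ẋ)=(0.070400, 0.383000) → end (x,ẋ)=(0.217848, 0.446254)
phase 2: p=0.1871, T=0.520, ωT=2.088736, cosh=4.099273, sinh=3.975429; start (x,ẋ)=(0.217848, 0.446254) → end (x,ẋ)=(0.754803, 2.320318)

1 0.4460 0.2178 0.4463
2 0.9660 0.7548 2.3203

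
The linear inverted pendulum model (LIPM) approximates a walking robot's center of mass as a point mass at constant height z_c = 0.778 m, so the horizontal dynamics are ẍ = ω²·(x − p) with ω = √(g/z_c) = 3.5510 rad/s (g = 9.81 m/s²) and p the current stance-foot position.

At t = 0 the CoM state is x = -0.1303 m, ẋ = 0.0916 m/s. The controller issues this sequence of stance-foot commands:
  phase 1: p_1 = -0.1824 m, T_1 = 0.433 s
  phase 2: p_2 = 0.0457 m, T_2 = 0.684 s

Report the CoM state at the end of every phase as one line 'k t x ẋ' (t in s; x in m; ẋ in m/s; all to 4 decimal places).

1 0.4330 0.0017 0.6335
2 1.1170 0.7982 2.7418

phase 1: p=-0.1824, T=0.433, ωT=1.537583, cosh=2.434115, sinh=2.219215; start (x,ẋ)=(-0.130300, 0.091600) → end (x,ẋ)=(0.001663, 0.633535)
phase 2: p=0.0457, T=0.684, ωT=2.428884, cosh=5.717174, sinh=5.629039; start (x,ẋ)=(0.001663, 0.633535) → end (x,ẋ)=(0.798213, 2.741794)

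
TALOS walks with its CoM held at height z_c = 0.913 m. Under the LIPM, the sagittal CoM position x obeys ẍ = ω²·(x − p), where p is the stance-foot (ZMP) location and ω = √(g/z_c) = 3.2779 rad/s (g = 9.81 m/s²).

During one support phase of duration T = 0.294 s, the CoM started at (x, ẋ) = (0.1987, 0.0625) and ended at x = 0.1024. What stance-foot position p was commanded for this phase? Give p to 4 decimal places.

ωT = 3.2779·0.294 = 0.963703; cosh(ωT) = 1.501431, sinh(ωT) = 1.119953
x(T) = p + (x₀−p)·cosh(ωT) + (ẋ₀/ω)·sinh(ωT) ⇒ p·(1 − cosh) = x(T) − x₀·cosh − (ẋ₀/ω)·sinh
numerator   = 0.1024 − (0.1987)·1.501431 − (0.0625/3.2779)·1.119953 = -0.217289
denominator = 1 − 1.501431 = -0.501431
p = -0.217289 / -0.501431 = 0.4333

p = 0.4333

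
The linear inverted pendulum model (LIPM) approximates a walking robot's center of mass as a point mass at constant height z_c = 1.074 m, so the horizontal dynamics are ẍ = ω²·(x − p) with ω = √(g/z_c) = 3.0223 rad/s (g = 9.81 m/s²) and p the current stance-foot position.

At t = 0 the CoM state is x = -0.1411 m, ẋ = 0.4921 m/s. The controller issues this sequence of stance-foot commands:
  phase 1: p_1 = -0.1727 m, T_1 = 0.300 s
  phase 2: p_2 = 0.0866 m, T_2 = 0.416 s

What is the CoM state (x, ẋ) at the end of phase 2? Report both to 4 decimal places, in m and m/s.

phase 1: p=-0.1727, T=0.300, ωT=0.906690, cosh=1.439986, sinh=1.036127; start (x,ẋ)=(-0.141100, 0.492100) → end (x,ẋ)=(0.041509, 0.807572)
phase 2: p=0.0866, T=0.416, ωT=1.257277, cosh=1.900131, sinh=1.615703; start (x,ẋ)=(0.041509, 0.807572) → end (x,ẋ)=(0.432644, 1.314306)

x = 0.4326, ẋ = 1.3143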